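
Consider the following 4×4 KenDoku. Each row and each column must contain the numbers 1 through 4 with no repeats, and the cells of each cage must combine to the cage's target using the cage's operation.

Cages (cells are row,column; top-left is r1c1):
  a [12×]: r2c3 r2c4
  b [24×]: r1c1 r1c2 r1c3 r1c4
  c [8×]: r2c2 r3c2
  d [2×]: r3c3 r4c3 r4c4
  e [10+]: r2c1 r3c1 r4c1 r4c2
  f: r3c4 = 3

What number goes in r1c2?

1

The 3 cells of cage d must have product 2, which forces r3c3 = 1.
Cage f is given; hence r3c4 = 3.
Cage d has product 2, leaving r4c3 = 2.
Cage d has product 2, leaving r4c4 = 1.
Cage e has sum 10, leaving r2c1 = 1.
Cage a needs two cells with product 12, which forces r2c3 = 3.
Column 4 now contains 3, so r2c4 = 4.
The 4 cells of cage e must have sum 10, so r3c1 = 2.
Row 3 now contains 2, so r3c2 = 4.
4 is placed in column 2, leaving r4c2 = 3.
The 4 cells of cage b must have product 24, which forces r1c1 = 3.
The 4 cells of cage b must have product 24; hence r1c2 = 1.
Column 3 already has 3; hence r1c3 = 4.
Column 4 now contains 4; hence r1c4 = 2.
4 is placed in row 2, so r2c2 = 2.
3 is placed in row 4; hence r4c1 = 4.
The full grid is 3 1 4 2 / 1 2 3 4 / 2 4 1 3 / 4 3 2 1.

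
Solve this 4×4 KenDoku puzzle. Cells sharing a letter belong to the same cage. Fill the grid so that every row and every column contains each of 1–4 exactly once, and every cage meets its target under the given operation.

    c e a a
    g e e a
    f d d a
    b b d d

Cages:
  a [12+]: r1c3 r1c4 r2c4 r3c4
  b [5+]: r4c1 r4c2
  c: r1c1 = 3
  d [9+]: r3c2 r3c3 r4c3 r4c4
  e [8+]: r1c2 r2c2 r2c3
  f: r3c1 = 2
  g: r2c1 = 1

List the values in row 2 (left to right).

Cage c is a single given cell, leaving r1c1 = 3.
Row 1 already has 3, leaving r1c3 = 4.
G is a freebie; hence r2c1 = 1.
Cage f is given, so r3c1 = 2.
Column 1 already has 2, leaving r4c1 = 4.
Cage a has sum 12, leaving r1c4 = 1.
The 3 cells of cage e must have sum 8, leaving r2c2 = 4.
4 is placed in row 2, which forces r2c4 = 3.
Column 4 already has 3, so r3c4 = 4.
Cage b needs two cells with sum 5, which forces r4c2 = 1.
Column 4 already has 3, so r4c4 = 2.
1 is placed in row 1, which forces r1c2 = 2.
3 is placed in row 2, so r2c3 = 2.
Column 2 now contains 1, so r3c2 = 3.
Cage d has sum 9, which forces r3c3 = 1.
Row 4 already has 2; hence r4c3 = 3.
Completed grid: 3 2 4 1 / 1 4 2 3 / 2 3 1 4 / 4 1 3 2.

1 4 2 3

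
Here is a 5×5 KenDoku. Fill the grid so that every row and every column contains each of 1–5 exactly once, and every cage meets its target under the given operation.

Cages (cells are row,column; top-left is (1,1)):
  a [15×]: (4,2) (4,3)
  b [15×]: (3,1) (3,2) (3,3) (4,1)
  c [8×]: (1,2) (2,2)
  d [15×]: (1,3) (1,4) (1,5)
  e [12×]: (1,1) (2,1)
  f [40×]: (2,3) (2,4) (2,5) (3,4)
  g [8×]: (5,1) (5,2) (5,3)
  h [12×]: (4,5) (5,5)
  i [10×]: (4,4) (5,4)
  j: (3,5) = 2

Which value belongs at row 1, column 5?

Cage j is given, so (3,5) = 2.
Cage b has product 15, leaving (4,1) = 1.
The only place for 2 in row 1 is (1,2).
Column 2 now contains 2, so (2,2) = 4.
Column 2 now contains 4; hence (5,2) = 1.
Cage e's pair has product 12; hence (1,1) = 4.
4 is placed in row 2, which forces (2,1) = 3.
3 is placed in column 1; hence (3,1) = 5.
Row 3 now contains 5, which forces (3,2) = 3.
Cage b needs product 15, leaving (3,3) = 1.
The 4 cells of cage f must have product 40, which forces (3,4) = 4.
3 is placed in column 2; hence (4,2) = 5.
Row 4 already has 5, which forces (4,3) = 3.
Row 4 already has 5; hence (4,4) = 2.
3 is placed in row 4, leaving (4,5) = 4.
4 is placed in column 1; hence (5,1) = 2.
2 is placed in row 5; hence (5,3) = 4.
Column 4 already has 2; hence (5,4) = 5.
Column 5 already has 4, so (5,5) = 3.
Column 3 now contains 3, which forces (1,3) = 5.
The 3 cells of cage d must have product 15, which forces (1,4) = 3.
Cage d has product 15, which forces (1,5) = 1.
The 4 cells of cage f must have product 40, leaving (2,3) = 2.
Column 4 now contains 5, so (2,4) = 1.
The 4 cells of cage f must have product 40, so (2,5) = 5.
The full grid is 4 2 5 3 1 / 3 4 2 1 5 / 5 3 1 4 2 / 1 5 3 2 4 / 2 1 4 5 3.

1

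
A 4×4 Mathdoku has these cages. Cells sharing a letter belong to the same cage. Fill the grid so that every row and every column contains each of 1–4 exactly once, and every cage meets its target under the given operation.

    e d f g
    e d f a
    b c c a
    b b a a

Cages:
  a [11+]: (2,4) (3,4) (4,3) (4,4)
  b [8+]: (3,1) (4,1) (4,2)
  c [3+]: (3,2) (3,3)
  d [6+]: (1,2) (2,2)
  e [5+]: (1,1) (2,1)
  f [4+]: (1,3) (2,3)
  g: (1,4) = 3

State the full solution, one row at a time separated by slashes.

Cage g is a single given cell; hence (1,4) = 3.
Row 1 now contains 3; hence (1,3) = 1.
Cage f's pair has sum 4, which forces (2,3) = 3.
1 is placed in column 3, leaving (3,3) = 2.
Cage a needs sum 11, leaving (4,3) = 4.
The two cells of cage e must have sum 5, which forces (1,1) = 4.
4 is placed in row 1, leaving (1,2) = 2.
Cage e's pair has sum 5, leaving (2,1) = 1.
Column 2 already has 2; hence (2,2) = 4.
Row 2 already has 4, so (2,4) = 2.
Column 1 already has 4, leaving (3,1) = 3.
Row 3 already has 2, which forces (3,2) = 1.
Row 3 now contains 1; hence (3,4) = 4.
Column 1 now contains 3, so (4,1) = 2.
1 is placed in column 2, so (4,2) = 3.
Column 4 now contains 2, so (4,4) = 1.

4 2 1 3 / 1 4 3 2 / 3 1 2 4 / 2 3 4 1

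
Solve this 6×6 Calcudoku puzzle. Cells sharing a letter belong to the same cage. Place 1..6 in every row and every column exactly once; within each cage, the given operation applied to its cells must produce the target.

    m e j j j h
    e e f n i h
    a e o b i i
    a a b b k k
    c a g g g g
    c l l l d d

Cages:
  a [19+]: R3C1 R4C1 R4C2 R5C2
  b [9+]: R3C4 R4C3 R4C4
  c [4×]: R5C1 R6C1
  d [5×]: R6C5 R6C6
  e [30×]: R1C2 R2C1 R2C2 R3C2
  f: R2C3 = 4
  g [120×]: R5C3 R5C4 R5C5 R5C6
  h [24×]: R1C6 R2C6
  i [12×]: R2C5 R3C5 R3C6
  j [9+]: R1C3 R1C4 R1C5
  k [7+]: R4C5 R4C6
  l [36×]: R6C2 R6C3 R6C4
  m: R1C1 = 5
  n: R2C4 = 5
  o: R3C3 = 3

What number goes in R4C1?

Cage m is a single given cell, leaving R1C1 = 5.
F is a freebie, which forces R2C3 = 4.
Cage n is given, so R2C4 = 5.
Row 2 already has 4, leaving R2C6 = 6.
O is a freebie, so R3C3 = 3.
Column 6 now contains 6, leaving R1C6 = 4.
Cage e has product 30, so R3C2 = 5.
The only place for 3 in row 1 is R1C2.
The 4 cells of cage a must have sum 19, leaving R3C1 = 6.
6 is placed in row 3; hence R3C5 = 4.
Cage a needs sum 19, which forces R4C1 = 3.
Cage l has product 36, leaving R6C4 = 3.
Cage i needs product 12; hence R2C5 = 3.
The 3 cells of cage i must have product 12, which forces R3C6 = 1.
Cage g needs product 120, which forces R5C4 = 4.
Column 6 already has 1, which forces R6C6 = 5.
1 is placed in row 3, which forces R3C4 = 2.
Cage a has sum 19, leaving R4C2 = 4.
Cage k needs two cells with sum 7; hence R4C5 = 5.
Column 6 already has 5, which forces R4C6 = 2.
Row 5 now contains 4, leaving R5C1 = 1.
Row 5 now contains 4, which forces R5C2 = 6.
Column 5 now contains 5, which forces R5C5 = 2.
The 4 cells of cage g must have product 120; hence R5C6 = 3.
Cage c needs two cells with product 4, so R6C1 = 4.
6 is placed in column 2, so R6C2 = 2.
Row 6 now contains 2, so R6C3 = 6.
5 is placed in row 6; hence R6C5 = 1.
Cage j has sum 9, leaving R1C3 = 2.
The 3 cells of cage j must have sum 9, leaving R1C4 = 1.
1 is placed in column 5, leaving R1C5 = 6.
Column 1 now contains 1, so R2C1 = 2.
Column 2 now contains 2, which forces R2C2 = 1.
Column 3 now contains 6, which forces R4C3 = 1.
Cage b has sum 9, leaving R4C4 = 6.
Row 5 now contains 2, which forces R5C3 = 5.
Completed grid: 5 3 2 1 6 4 / 2 1 4 5 3 6 / 6 5 3 2 4 1 / 3 4 1 6 5 2 / 1 6 5 4 2 3 / 4 2 6 3 1 5.

3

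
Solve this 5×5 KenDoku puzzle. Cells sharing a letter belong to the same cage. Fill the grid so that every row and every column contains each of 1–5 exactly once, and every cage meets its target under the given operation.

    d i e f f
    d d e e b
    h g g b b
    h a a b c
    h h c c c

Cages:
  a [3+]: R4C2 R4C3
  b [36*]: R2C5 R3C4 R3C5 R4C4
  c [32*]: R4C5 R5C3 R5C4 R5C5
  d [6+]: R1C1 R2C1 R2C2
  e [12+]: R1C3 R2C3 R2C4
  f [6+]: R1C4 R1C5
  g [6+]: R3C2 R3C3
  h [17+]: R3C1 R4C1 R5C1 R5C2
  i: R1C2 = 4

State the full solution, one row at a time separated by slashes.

Cage i is given, leaving R1C2 = 4.
Cage c has product 32; hence R4C5 = 4.
The 4 cells of cage h must have sum 17, which forces R5C2 = 5.
Row 1 needs a 2, and only R1C1 is open for it.
Row 1 needs a 3, and only R1C3 is open for it.
The only place for 2 in row 2 is R2C5.
Cage b needs product 36, so R3C4 = 2.
Cage b needs product 36, so R3C5 = 3.
Cage b needs product 36; hence R4C4 = 3.
2 is placed in column 4, leaving R5C4 = 4.
Column 5 already has 2, which forces R5C5 = 1.
Cage f's pair has sum 6, so R1C4 = 1.
1 is placed in column 5; hence R1C5 = 5.
The 3 cells of cage e must have sum 12, which forces R2C3 = 4.
Column 4 already has 4, so R2C4 = 5.
Cage h needs sum 17, so R3C1 = 4.
Row 3 now contains 2, leaving R3C2 = 1.
Cage g's pair has sum 6, so R3C3 = 5.
Row 4 already has 3, which forces R4C1 = 5.
Column 2 now contains 1, so R4C2 = 2.
Row 4 now contains 2, which forces R4C3 = 1.
Row 5 now contains 4, which forces R5C1 = 3.
Row 5 now contains 4, which forces R5C3 = 2.
Column 1 now contains 3, leaving R2C1 = 1.
Column 2 now contains 1, leaving R2C2 = 3.

2 4 3 1 5 / 1 3 4 5 2 / 4 1 5 2 3 / 5 2 1 3 4 / 3 5 2 4 1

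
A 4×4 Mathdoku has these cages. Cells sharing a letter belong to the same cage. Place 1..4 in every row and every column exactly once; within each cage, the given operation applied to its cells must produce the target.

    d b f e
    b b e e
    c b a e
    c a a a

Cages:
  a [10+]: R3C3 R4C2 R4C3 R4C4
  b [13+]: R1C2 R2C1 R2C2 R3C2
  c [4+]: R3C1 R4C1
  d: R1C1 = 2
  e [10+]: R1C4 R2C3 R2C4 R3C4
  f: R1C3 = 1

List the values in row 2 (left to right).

4 3 2 1

Cage d is given, so R1C1 = 2.
Cage f is a single given cell; hence R1C3 = 1.
The 4 cells of cage b must have sum 13; hence R2C1 = 4.
The only place for 1 in row 2 is R2C4.
The 4 cells of cage a must have sum 10, so R4C2 = 1.
Cage c's pair has sum 4; hence R3C1 = 1.
Row 4 already has 1, so R4C1 = 3.
Cage a has sum 10, which forces R3C3 = 3.
Cage e needs sum 10, so R1C4 = 3.
Column 3 already has 3, so R2C3 = 2.
Cage e has sum 10, so R3C4 = 4.
2 is placed in column 3; hence R4C3 = 4.
Column 4 now contains 4; hence R4C4 = 2.
Row 1 already has 3, which forces R1C2 = 4.
Row 2 now contains 2, so R2C2 = 3.
4 is placed in row 3, so R3C2 = 2.
Filled in: 2 4 1 3 / 4 3 2 1 / 1 2 3 4 / 3 1 4 2.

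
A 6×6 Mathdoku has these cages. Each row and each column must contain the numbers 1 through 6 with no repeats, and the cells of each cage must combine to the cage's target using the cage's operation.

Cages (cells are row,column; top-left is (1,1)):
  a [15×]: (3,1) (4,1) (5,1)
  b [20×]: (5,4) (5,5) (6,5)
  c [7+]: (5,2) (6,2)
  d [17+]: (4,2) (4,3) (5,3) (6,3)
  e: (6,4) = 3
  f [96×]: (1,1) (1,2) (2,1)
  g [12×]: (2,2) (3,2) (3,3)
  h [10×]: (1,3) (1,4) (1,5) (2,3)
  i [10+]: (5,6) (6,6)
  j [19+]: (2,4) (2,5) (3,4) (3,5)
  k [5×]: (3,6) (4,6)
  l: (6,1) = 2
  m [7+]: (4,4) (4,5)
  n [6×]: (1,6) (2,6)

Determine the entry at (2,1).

4

Cage f needs product 96, leaving (1,1) = 6.
Cage f has product 96, leaving (1,2) = 4.
Cage f has product 96; hence (2,1) = 4.
The 4 cells of cage h must have product 10, so (2,3) = 1.
Cage l is given, which forces (6,1) = 2.
E is a freebie, which forces (6,4) = 3.
The only place for 3 in row 1 is (1,6).
The two cells of cage n must have product 6, so (2,6) = 2.
Cage g has product 12, leaving (3,2) = 1.
Row 3 now contains 1, so (3,6) = 5.
5 is placed in column 6, so (4,6) = 1.
Row 3 now contains 5, so (3,1) = 3.
The 3 cells of cage a must have product 15, so (4,1) = 5.
Cage a has product 15, so (5,1) = 1.
Cage c needs two cells with sum 7, so (5,2) = 2.
Cage c's pair has sum 7, so (6,2) = 5.
Cage d has sum 17, which forces (4,2) = 6.
Cage d has sum 17, which forces (4,3) = 2.
Cage m needs two cells with sum 7, so (4,4) = 4.
Cage m's pair has sum 7, leaving (4,5) = 3.
Column 4 already has 4, leaving (5,4) = 5.
Row 5 already has 5, which forces (5,5) = 4.
Row 5 now contains 4, which forces (5,6) = 6.
The 3 cells of cage b must have product 20, leaving (6,5) = 1.
Column 6 already has 6, which forces (6,6) = 4.
Column 3 already has 2; hence (1,3) = 5.
Cage h needs product 10; hence (1,4) = 1.
Cage h needs product 10, so (1,5) = 2.
Column 2 now contains 6, leaving (2,2) = 3.
Column 4 already has 5, leaving (2,4) = 6.
Cage j has sum 19, so (2,5) = 5.
Column 3 already has 2; hence (3,3) = 4.
The 4 cells of cage j must have sum 19, so (3,4) = 2.
The 4 cells of cage j must have sum 19, so (3,5) = 6.
Row 5 already has 5; hence (5,3) = 3.
Row 6 now contains 4, leaving (6,3) = 6.
The full grid is 6 4 5 1 2 3 / 4 3 1 6 5 2 / 3 1 4 2 6 5 / 5 6 2 4 3 1 / 1 2 3 5 4 6 / 2 5 6 3 1 4.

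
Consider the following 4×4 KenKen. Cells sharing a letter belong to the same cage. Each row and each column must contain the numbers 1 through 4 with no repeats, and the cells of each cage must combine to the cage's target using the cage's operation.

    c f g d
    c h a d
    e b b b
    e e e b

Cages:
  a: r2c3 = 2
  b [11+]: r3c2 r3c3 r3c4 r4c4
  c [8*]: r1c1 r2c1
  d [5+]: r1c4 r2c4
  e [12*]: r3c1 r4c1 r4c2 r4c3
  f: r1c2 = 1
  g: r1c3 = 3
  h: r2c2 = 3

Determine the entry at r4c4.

2

Cage f is given, so r1c2 = 1.
Cage g is a single given cell; hence r1c3 = 3.
Cage h is given, which forces r2c2 = 3.
Cage a is given, which forces r2c3 = 2.
Cage c needs two cells with product 8; hence r1c1 = 2.
The two cells of cage d must have sum 5, leaving r1c4 = 4.
2 is placed in row 2, so r2c1 = 4.
The two cells of cage d must have sum 5, leaving r2c4 = 1.
Column 1 now contains 2, which forces r3c1 = 1.
Row 3 already has 1, leaving r3c3 = 4.
The 4 cells of cage e must have product 12, leaving r4c1 = 3.
The 4 cells of cage e must have product 12, leaving r4c3 = 1.
4 is placed in column 4, leaving r4c4 = 2.
4 is placed in row 3; hence r3c2 = 2.
Column 4 now contains 2, leaving r3c4 = 3.
Row 4 already has 2, which forces r4c2 = 4.
Filled in: 2 1 3 4 / 4 3 2 1 / 1 2 4 3 / 3 4 1 2.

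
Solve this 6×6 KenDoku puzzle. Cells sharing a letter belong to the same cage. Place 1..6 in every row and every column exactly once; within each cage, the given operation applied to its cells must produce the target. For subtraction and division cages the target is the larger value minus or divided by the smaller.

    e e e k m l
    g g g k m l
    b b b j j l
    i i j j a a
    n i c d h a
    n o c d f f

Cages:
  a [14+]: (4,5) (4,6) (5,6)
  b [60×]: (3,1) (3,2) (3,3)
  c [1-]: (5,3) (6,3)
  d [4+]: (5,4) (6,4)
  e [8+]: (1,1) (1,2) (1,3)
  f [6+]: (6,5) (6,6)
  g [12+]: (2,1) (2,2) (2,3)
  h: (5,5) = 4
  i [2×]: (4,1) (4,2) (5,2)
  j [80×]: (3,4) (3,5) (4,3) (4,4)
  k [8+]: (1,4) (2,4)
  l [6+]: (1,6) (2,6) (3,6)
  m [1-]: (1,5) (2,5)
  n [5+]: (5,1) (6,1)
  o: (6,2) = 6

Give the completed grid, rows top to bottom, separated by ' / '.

The 3 cells of cage i must have product 2, leaving (4,1) = 1.
Cage i has product 2, which forces (4,2) = 2.
The 3 cells of cage i must have product 2, leaving (5,2) = 1.
Row 5 now contains 1, which forces (5,4) = 3.
Cage h is given, leaving (5,5) = 4.
O is a freebie, leaving (6,2) = 6.
Column 4 now contains 3, leaving (6,4) = 1.
The 3 cells of cage e must have sum 8; hence (1,3) = 1.
Cage j has product 80, so (3,4) = 4.
Cage j has product 80, which forces (3,5) = 1.
The 4 cells of cage j must have product 80, leaving (4,3) = 4.
Cage j needs product 80, so (4,4) = 5.
Row 5 already has 4; hence (5,1) = 2.
Cage n needs two cells with sum 5; hence (6,1) = 3.
Row 6 already has 3, leaving (6,3) = 5.
The two cells of cage f must have sum 6, which forces (6,5) = 2.
Cage f's pair has sum 6, so (6,6) = 4.
Column 1 now contains 3, which forces (1,1) = 4.
Cage e has sum 8, which forces (1,2) = 3.
Row 1 now contains 3, so (1,6) = 2.
Cage l needs sum 6, which forces (2,6) = 1.
The 3 cells of cage b must have product 60, so (3,1) = 6.
Cage b has product 60, leaving (3,2) = 5.
Cage b needs product 60, so (3,3) = 2.
Column 6 already has 2, so (3,6) = 3.
3 is placed in column 6, leaving (4,6) = 6.
5 is placed in column 3; hence (5,3) = 6.
Cage a needs sum 14, leaving (5,6) = 5.
2 is placed in row 1; hence (1,4) = 6.
6 is placed in row 1, leaving (1,5) = 5.
Column 1 already has 6, so (2,1) = 5.
5 is placed in column 2, leaving (2,2) = 4.
Column 3 now contains 2, leaving (2,3) = 3.
Cage k needs two cells with sum 8, so (2,4) = 2.
Column 5 now contains 5, leaving (2,5) = 6.
6 is placed in row 4, leaving (4,5) = 3.

4 3 1 6 5 2 / 5 4 3 2 6 1 / 6 5 2 4 1 3 / 1 2 4 5 3 6 / 2 1 6 3 4 5 / 3 6 5 1 2 4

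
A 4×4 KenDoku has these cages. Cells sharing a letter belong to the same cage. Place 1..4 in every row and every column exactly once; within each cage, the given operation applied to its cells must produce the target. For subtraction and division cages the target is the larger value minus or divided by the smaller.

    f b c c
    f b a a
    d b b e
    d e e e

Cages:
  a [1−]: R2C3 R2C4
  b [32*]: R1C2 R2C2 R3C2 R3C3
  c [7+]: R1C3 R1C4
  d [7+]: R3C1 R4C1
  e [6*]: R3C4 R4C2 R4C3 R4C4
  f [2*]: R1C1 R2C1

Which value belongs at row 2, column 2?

4

The 4 cells of cage b must have product 32, which forces R3C3 = 4.
Cage e needs product 6; hence R3C4 = 1.
Column 3 already has 4; hence R1C3 = 3.
Cage c needs two cells with sum 7, leaving R1C4 = 4.
4 is placed in row 3, leaving R3C1 = 3.
Row 3 now contains 1, leaving R3C2 = 2.
Cage d needs two cells with sum 7, so R4C1 = 4.
Row 1 already has 4; hence R1C2 = 1.
Cage b needs product 32, leaving R2C2 = 4.
Column 2 now contains 1, so R4C2 = 3.
3 is placed in row 4, leaving R4C4 = 2.
Row 1 now contains 1, leaving R1C1 = 2.
The two cells of cage f must have product 2, so R2C1 = 1.
The two cells of cage a must have difference 1, which forces R2C3 = 2.
Column 4 now contains 2, leaving R2C4 = 3.
Row 4 already has 2; hence R4C3 = 1.
The full grid is 2 1 3 4 / 1 4 2 3 / 3 2 4 1 / 4 3 1 2.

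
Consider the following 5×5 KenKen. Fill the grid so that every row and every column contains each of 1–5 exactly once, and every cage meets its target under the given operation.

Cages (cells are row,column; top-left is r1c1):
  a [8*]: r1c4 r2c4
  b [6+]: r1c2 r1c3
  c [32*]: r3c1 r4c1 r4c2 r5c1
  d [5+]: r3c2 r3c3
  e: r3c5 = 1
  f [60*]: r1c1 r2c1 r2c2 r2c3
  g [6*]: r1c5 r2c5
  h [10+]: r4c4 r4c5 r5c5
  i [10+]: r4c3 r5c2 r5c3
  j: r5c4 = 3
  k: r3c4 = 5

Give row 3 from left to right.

Cage k is given, so r3c4 = 5.
Cage e is given; hence r3c5 = 1.
Cage c needs product 32, so r4c2 = 4.
J is a freebie, which forces r5c4 = 3.
In row 3, 4 can only go at r3c1, so r3c1 = 4.
The only place for 1 in column 4 is r4c4.
Row 4 now contains 1, leaving r4c1 = 2.
The 3 cells of cage h must have sum 10; hence r4c5 = 5.
The 4 cells of cage c must have product 32, leaving r5c1 = 1.
Cage h has sum 10, so r5c5 = 4.
The 4 cells of cage f must have product 60, leaving r2c2 = 1.
Cage f has product 60, so r2c3 = 4.
4 is placed in row 2; hence r2c4 = 2.
2 is placed in row 2, leaving r2c5 = 3.
Row 4 already has 5, so r4c3 = 3.
Cage f needs product 60; hence r1c1 = 3.
Cage b's pair has sum 6, so r1c2 = 5.
Cage b needs two cells with sum 6, so r1c3 = 1.
Column 4 already has 2, which forces r1c4 = 4.
3 is placed in column 5, so r1c5 = 2.
3 is placed in row 2, which forces r2c1 = 5.
Cage d needs two cells with sum 5, leaving r3c2 = 3.
Column 3 now contains 3, so r3c3 = 2.
Column 2 now contains 5, which forces r5c2 = 2.
Column 3 already has 2; hence r5c3 = 5.
Filled in: 3 5 1 4 2 / 5 1 4 2 3 / 4 3 2 5 1 / 2 4 3 1 5 / 1 2 5 3 4.

4 3 2 5 1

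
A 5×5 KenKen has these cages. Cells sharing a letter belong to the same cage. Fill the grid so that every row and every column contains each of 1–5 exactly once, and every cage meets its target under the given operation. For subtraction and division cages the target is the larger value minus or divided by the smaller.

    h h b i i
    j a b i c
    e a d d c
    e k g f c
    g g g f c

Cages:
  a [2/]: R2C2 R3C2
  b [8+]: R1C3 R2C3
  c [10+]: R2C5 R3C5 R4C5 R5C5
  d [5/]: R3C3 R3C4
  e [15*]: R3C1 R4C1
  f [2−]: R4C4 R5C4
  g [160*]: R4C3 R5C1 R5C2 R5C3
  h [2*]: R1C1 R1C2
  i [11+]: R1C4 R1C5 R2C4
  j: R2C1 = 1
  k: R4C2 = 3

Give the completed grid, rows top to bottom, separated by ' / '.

2 1 3 4 5 / 1 4 5 2 3 / 3 2 1 5 4 / 5 3 4 1 2 / 4 5 2 3 1

Cage j is given, leaving R2C1 = 1.
Cage k is given, which forces R4C2 = 3.
Cage g needs product 160, so R4C3 = 4.
Column 1 already has 1; hence R1C1 = 2.
The two cells of cage h must have product 2, which forces R1C2 = 1.
Cage e's pair has product 15, which forces R3C1 = 3.
3 is placed in row 4, so R4C1 = 5.
Column 1 already has 5; hence R5C1 = 4.
4 is placed in row 5, leaving R5C4 = 3.
Cage i needs sum 11, leaving R2C4 = 2.
The 4 cells of cage c must have sum 10, which forces R2C5 = 3.
Cage c needs sum 10, so R3C5 = 4.
The two cells of cage f must have difference 2; hence R4C4 = 1.
Row 4 already has 1, so R4C5 = 2.
Column 5 already has 2; hence R5C5 = 1.
The two cells of cage b must have sum 8; hence R1C3 = 3.
Cage i has sum 11; hence R1C4 = 4.
Column 5 now contains 4, so R1C5 = 5.
2 is placed in row 2, leaving R2C2 = 4.
3 is placed in row 2, so R2C3 = 5.
4 is placed in row 3, so R3C2 = 2.
Cage d needs two cells with quotient 5, which forces R3C3 = 1.
Column 4 now contains 1, leaving R3C4 = 5.
Column 2 already has 2, which forces R5C2 = 5.
5 is placed in column 3, which forces R5C3 = 2.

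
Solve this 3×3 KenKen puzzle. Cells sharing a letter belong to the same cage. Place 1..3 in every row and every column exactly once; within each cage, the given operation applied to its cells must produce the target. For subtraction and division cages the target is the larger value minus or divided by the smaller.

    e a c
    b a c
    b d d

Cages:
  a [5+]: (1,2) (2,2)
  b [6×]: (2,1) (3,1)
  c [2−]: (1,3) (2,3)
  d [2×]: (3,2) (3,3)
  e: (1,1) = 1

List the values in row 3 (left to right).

E is a freebie, which forces (1,1) = 1.
1 is placed in row 1; hence (1,3) = 3.
Column 3 now contains 3, leaving (2,3) = 1.
Column 3 already has 1, so (3,3) = 2.
Row 1 already has 3, so (1,2) = 2.
Cage b needs two cells with product 6, so (2,1) = 2.
The two cells of cage a must have sum 5; hence (2,2) = 3.
Row 3 now contains 2, leaving (3,1) = 3.
Row 3 now contains 2; hence (3,2) = 1.
The full grid is 1 2 3 / 2 3 1 / 3 1 2.

3 1 2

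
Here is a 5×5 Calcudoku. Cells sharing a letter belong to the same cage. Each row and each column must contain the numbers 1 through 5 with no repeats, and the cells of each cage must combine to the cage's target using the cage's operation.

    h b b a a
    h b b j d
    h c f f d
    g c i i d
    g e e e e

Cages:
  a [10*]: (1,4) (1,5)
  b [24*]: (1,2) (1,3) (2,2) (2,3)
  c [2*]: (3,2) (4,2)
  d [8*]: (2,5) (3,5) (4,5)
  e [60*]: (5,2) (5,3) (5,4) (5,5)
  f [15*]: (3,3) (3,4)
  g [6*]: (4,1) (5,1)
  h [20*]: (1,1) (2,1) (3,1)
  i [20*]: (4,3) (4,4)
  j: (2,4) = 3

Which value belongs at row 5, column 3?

Cage j is given, so (2,4) = 3.
Column 4 already has 3, leaving (3,4) = 5.
5 is placed in column 4; hence (4,4) = 4.
4 is placed in column 4, which forces (5,4) = 1.
5 is placed in column 4, leaving (1,4) = 2.
Cage a needs two cells with product 10, leaving (1,5) = 5.
Row 3 now contains 5; hence (3,3) = 3.
4 is placed in row 4, so (4,3) = 5.
Column 3 already has 5, leaving (5,3) = 4.
4 is placed in row 5, which forces (5,5) = 3.
Cage b has product 24; hence (1,2) = 3.
Column 3 now contains 4, leaving (1,3) = 1.
Cage h has product 20, leaving (2,1) = 5.
Cage b needs product 24, leaving (2,2) = 4.
Cage b needs product 24, leaving (2,3) = 2.
Row 2 already has 2; hence (2,5) = 1.
Cage g needs two cells with product 6, which forces (4,1) = 3.
Column 5 already has 1, so (4,5) = 2.
Row 5 now contains 3; hence (5,1) = 2.
Row 5 now contains 3, which forces (5,2) = 5.
Row 1 now contains 1, leaving (1,1) = 4.
Cage h needs product 20, which forces (3,1) = 1.
Cage c needs two cells with product 2; hence (3,2) = 2.
Column 5 already has 2, so (3,5) = 4.
2 is placed in row 4, leaving (4,2) = 1.
Filled in: 4 3 1 2 5 / 5 4 2 3 1 / 1 2 3 5 4 / 3 1 5 4 2 / 2 5 4 1 3.

4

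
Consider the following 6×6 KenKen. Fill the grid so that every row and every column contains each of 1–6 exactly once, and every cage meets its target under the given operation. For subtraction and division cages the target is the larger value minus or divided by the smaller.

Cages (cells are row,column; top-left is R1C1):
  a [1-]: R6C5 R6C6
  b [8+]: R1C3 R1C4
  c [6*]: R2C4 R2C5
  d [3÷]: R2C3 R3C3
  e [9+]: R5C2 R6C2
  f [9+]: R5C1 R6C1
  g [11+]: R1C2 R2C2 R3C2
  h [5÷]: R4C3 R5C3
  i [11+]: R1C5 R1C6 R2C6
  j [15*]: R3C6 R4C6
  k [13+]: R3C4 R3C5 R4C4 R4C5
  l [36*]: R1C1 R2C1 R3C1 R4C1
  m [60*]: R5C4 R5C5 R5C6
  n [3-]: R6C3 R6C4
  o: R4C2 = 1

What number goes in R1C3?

3

Cage o is a single given cell, so R4C2 = 1.
Row 4 now contains 1, which forces R4C3 = 5.
5 is placed in row 4; hence R4C6 = 3.
Column 3 now contains 5, which forces R5C3 = 1.
Column 6 now contains 3, leaving R3C6 = 5.
The only place for 5 in row 2 is R2C2.
In row 2, 4 can only go at R2C6, so R2C6 = 4.
The only place for 4 in row 1 is R1C2.
Column 2 now contains 4, leaving R3C2 = 2.
Row 3 already has 2, so R3C3 = 6.
Column 3 already has 6, leaving R2C3 = 2.
Column 3 now contains 2; hence R1C3 = 3.
Cage b's pair has sum 8, so R1C4 = 5.
Column 3 now contains 3, leaving R6C3 = 4.
Cage m has product 60, leaving R5C5 = 5.
Cage n needs two cells with difference 3, leaving R6C4 = 1.
Column 4 already has 1, which forces R2C4 = 6.
The two cells of cage c must have product 6, which forces R2C5 = 1.
6 is placed in column 4, which forces R5C4 = 2.
Row 5 already has 2, which forces R5C6 = 6.
The two cells of cage a must have difference 1, so R6C5 = 3.
Cage a's pair has difference 1, so R6C6 = 2.
Column 5 now contains 1, so R1C5 = 6.
Column 6 now contains 6; hence R1C6 = 1.
Row 2 already has 1, leaving R2C1 = 3.
The 4 cells of cage l must have product 36, which forces R3C1 = 1.
Cage k has sum 13, so R3C4 = 3.
Column 5 now contains 3, which forces R3C5 = 4.
Column 4 now contains 2, leaving R4C4 = 4.
The 4 cells of cage k must have sum 13, which forces R4C5 = 2.
Column 1 already has 3, leaving R5C1 = 4.
Row 5 already has 6; hence R5C2 = 3.
Row 6 already has 3, so R6C2 = 6.
6 is placed in row 1, so R1C1 = 2.
2 is placed in row 4, which forces R4C1 = 6.
Row 6 already has 6, which forces R6C1 = 5.
Filled in: 2 4 3 5 6 1 / 3 5 2 6 1 4 / 1 2 6 3 4 5 / 6 1 5 4 2 3 / 4 3 1 2 5 6 / 5 6 4 1 3 2.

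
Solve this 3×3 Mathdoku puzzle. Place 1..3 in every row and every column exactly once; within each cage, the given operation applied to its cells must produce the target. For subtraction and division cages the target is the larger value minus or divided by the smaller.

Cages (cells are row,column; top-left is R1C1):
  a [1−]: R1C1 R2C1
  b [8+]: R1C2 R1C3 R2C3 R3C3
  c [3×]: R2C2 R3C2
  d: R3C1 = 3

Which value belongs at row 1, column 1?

Cage b needs sum 8, leaving R1C2 = 2.
D is a freebie, which forces R3C1 = 3.
Row 3 already has 3, so R3C2 = 1.
1 is placed in row 3; hence R3C3 = 2.
Column 1 already has 3, leaving R1C1 = 1.
Row 1 now contains 1; hence R1C3 = 3.
Cage a's pair has difference 1, leaving R2C1 = 2.
1 is placed in column 2, which forces R2C2 = 3.
Column 3 already has 3, so R2C3 = 1.
Filled in: 1 2 3 / 2 3 1 / 3 1 2.

1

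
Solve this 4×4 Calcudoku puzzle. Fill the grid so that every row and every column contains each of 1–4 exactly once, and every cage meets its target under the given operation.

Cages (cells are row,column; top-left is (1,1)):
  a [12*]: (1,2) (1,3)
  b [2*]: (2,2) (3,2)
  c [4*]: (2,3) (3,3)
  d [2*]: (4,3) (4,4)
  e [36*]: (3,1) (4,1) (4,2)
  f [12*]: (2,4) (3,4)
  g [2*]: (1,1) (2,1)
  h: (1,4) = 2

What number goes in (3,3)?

Cage h is a single given cell, which forces (1,4) = 2.
Cage e needs product 36; hence (3,1) = 3.
3 is placed in row 3, so (3,4) = 4.
Cage e needs product 36; hence (4,1) = 4.
Cage e needs product 36, which forces (4,2) = 3.
Column 4 already has 2, leaving (4,4) = 1.
Row 1 already has 2, so (1,1) = 1.
Column 2 now contains 3; hence (1,2) = 4.
Cage a's pair has product 12; hence (1,3) = 3.
Cage g needs two cells with product 2; hence (2,1) = 2.
2 is placed in row 2, leaving (2,2) = 1.
The two cells of cage c must have product 4, so (2,3) = 4.
Column 4 already has 4, leaving (2,4) = 3.
Column 2 now contains 1, so (3,2) = 2.
Row 3 already has 4; hence (3,3) = 1.
Row 4 now contains 1, so (4,3) = 2.
Completed grid: 1 4 3 2 / 2 1 4 3 / 3 2 1 4 / 4 3 2 1.

1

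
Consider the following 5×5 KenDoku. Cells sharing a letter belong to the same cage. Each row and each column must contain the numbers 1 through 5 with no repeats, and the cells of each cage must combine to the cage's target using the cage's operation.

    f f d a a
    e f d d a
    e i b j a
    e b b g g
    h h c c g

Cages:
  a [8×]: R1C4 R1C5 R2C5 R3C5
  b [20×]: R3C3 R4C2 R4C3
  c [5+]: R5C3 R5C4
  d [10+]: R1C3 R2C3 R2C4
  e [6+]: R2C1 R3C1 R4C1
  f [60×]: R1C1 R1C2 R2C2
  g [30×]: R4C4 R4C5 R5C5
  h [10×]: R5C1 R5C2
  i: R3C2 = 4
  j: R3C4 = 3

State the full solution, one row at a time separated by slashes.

4 5 3 1 2 / 1 3 2 5 4 / 2 4 5 3 1 / 3 1 4 2 5 / 5 2 1 4 3

The 4 cells of cage a must have product 8, leaving R1C4 = 1.
Cage i is given, which forces R3C2 = 4.
Cage j is a single given cell, so R3C4 = 3.
The 3 cells of cage f must have product 60, so R1C1 = 4.
Row 1 now contains 4, leaving R1C5 = 2.
Column 5 already has 2, which forces R3C5 = 1.
Column 5 already has 1, leaving R2C5 = 4.
Row 3 already has 1; hence R3C1 = 2.
Row 3 now contains 2, so R3C3 = 5.
Column 3 already has 5; hence R4C3 = 4.
Cage g has product 30, which forces R4C4 = 2.
2 is placed in column 1, so R5C1 = 5.
Row 5 now contains 5, leaving R5C2 = 2.
2 is placed in column 4, leaving R5C4 = 4.
Row 5 now contains 5, so R5C5 = 3.
Column 3 already has 5; hence R1C3 = 3.
The 3 cells of cage d must have sum 10; hence R2C3 = 2.
2 is placed in column 4; hence R2C4 = 5.
2 is placed in row 4, leaving R4C2 = 1.
Column 5 now contains 3; hence R4C5 = 5.
Row 5 already has 3, so R5C3 = 1.
Row 1 already has 3, so R1C2 = 5.
Cage e needs sum 6, so R2C1 = 1.
Row 2 now contains 5, so R2C2 = 3.
1 is placed in row 4, which forces R4C1 = 3.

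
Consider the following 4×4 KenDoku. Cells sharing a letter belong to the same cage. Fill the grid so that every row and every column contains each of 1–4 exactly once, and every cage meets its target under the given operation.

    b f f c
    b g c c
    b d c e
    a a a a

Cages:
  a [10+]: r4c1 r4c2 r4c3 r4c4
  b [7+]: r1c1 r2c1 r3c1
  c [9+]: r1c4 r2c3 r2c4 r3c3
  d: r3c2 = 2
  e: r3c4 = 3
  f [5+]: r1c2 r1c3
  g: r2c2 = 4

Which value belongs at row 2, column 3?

3

G is a freebie, which forces r2c2 = 4.
D is a freebie, so r3c2 = 2.
Cage e is a single given cell, leaving r3c4 = 3.
Cage c needs sum 9, so r2c4 = 1.
1 is placed in row 2; hence r2c1 = 2.
Row 2 now contains 2, so r2c3 = 3.
The 4 cells of cage c must have sum 9, so r1c4 = 4.
The 4 cells of cage c must have sum 9, leaving r3c3 = 1.
Column 4 already has 4, which forces r4c4 = 2.
Row 1 already has 4, so r1c1 = 1.
Cage f needs two cells with sum 5, which forces r1c2 = 3.
Row 1 already has 4, so r1c3 = 2.
Row 3 already has 1, leaving r3c1 = 4.
1 is placed in column 1, so r4c1 = 3.
3 is placed in column 2, so r4c2 = 1.
2 is placed in row 4, which forces r4c3 = 4.
The full grid is 1 3 2 4 / 2 4 3 1 / 4 2 1 3 / 3 1 4 2.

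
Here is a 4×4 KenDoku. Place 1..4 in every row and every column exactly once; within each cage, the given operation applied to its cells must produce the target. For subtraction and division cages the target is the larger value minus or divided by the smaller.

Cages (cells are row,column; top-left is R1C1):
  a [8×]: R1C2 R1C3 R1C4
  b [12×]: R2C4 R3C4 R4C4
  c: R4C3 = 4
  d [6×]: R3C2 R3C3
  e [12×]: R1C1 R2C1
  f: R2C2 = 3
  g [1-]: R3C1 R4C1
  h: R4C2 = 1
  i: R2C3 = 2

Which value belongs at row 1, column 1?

3

Cage f is a single given cell; hence R2C2 = 3.
Cage i is given, so R2C3 = 2.
3 is placed in column 2, which forces R3C2 = 2.
2 is placed in column 3, which forces R3C3 = 3.
H is a freebie, so R4C2 = 1.
Cage c is a single given cell; hence R4C3 = 4.
4 is placed in row 4, so R4C4 = 3.
Cage e's pair has product 12, which forces R1C1 = 3.
Column 2 already has 1; hence R1C2 = 4.
4 is placed in column 3, so R1C3 = 1.
Cage a has product 8, which forces R1C4 = 2.
Row 2 already has 3, so R2C1 = 4.
Row 2 now contains 4, which forces R2C4 = 1.
Cage g needs two cells with difference 1, so R3C1 = 1.
1 is placed in column 4, leaving R3C4 = 4.
3 is placed in row 4, leaving R4C1 = 2.
Completed grid: 3 4 1 2 / 4 3 2 1 / 1 2 3 4 / 2 1 4 3.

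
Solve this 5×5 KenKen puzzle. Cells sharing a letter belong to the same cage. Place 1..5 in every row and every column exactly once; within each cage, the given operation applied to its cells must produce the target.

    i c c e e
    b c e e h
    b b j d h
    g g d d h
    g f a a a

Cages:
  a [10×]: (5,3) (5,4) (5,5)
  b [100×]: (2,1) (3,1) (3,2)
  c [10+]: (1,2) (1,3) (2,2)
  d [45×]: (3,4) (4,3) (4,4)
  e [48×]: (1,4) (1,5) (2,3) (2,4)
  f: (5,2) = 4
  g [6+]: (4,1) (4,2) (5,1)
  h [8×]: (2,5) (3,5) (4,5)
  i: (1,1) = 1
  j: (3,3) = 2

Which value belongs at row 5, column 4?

I is a freebie, which forces (1,1) = 1.
The 3 cells of cage b must have product 100, leaving (2,1) = 5.
Cage b needs product 100, which forces (3,1) = 4.
Cage b needs product 100, which forces (3,2) = 5.
Cage j is given, leaving (3,3) = 2.
The 3 cells of cage d must have product 45; hence (3,4) = 3.
Row 3 now contains 2, leaving (3,5) = 1.
Cage d has product 45; hence (4,3) = 3.
Cage d has product 45, which forces (4,4) = 5.
F is a freebie; hence (5,2) = 4.
Cage c needs sum 10; hence (1,3) = 5.
Cage e needs product 48, so (1,4) = 4.
The 4 cells of cage e must have product 48; hence (1,5) = 3.
Cage e has product 48, so (2,3) = 4.
Cage e has product 48, which forces (2,4) = 1.
Row 2 already has 4, which forces (2,5) = 2.
Row 4 now contains 3, leaving (4,1) = 2.
The 3 cells of cage g must have sum 6, which forces (4,2) = 1.
Column 5 now contains 2, leaving (4,5) = 4.
Cage g has sum 6, which forces (5,1) = 3.
Column 3 already has 5, leaving (5,3) = 1.
1 is placed in column 4, leaving (5,4) = 2.
Column 5 now contains 2; hence (5,5) = 5.
Row 1 now contains 3; hence (1,2) = 2.
Row 2 already has 2, which forces (2,2) = 3.
The full grid is 1 2 5 4 3 / 5 3 4 1 2 / 4 5 2 3 1 / 2 1 3 5 4 / 3 4 1 2 5.

2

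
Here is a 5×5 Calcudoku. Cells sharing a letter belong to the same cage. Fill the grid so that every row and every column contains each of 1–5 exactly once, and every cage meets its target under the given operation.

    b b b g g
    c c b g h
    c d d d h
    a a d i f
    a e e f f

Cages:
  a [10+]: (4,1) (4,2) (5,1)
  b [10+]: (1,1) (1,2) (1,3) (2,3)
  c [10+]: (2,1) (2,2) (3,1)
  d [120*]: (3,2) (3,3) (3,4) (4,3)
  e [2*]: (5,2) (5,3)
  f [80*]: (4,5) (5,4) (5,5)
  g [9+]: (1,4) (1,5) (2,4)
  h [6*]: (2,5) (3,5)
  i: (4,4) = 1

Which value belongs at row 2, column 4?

3

I is a freebie, so (4,4) = 1.
The 3 cells of cage f must have product 80, so (4,5) = 4.
The 3 cells of cage f must have product 80; hence (5,4) = 4.
The 3 cells of cage f must have product 80; hence (5,5) = 5.
The only place for 1 in row 3 is (3,1).
In row 2, 1 can only go at (2,3), so (2,3) = 1.
Cage e's pair has product 2, so (5,2) = 1.
Column 3 already has 1; hence (5,3) = 2.
Row 5 now contains 2, so (5,1) = 3.
In row 1, 1 can only go at (1,5), so (1,5) = 1.
Row 1 needs a 5, and only (1,4) is open for it.
Column 4 already has 5, leaving (2,4) = 3.
3 is placed in row 2, leaving (2,5) = 2.
Column 4 already has 3, so (3,4) = 2.
Column 5 now contains 2; hence (3,5) = 3.
The 4 cells of cage d must have product 120; hence (4,3) = 3.
Cage b has sum 10, so (1,1) = 2.
Cage b has sum 10, leaving (1,2) = 3.
3 is placed in column 3, leaving (1,3) = 4.
Column 3 already has 4, which forces (3,3) = 5.
2 is placed in column 1, so (4,1) = 5.
5 is placed in row 4; hence (4,2) = 2.
Column 1 already has 5, which forces (2,1) = 4.
The 3 cells of cage c must have sum 10, so (2,2) = 5.
5 is placed in row 3, leaving (3,2) = 4.
Filled in: 2 3 4 5 1 / 4 5 1 3 2 / 1 4 5 2 3 / 5 2 3 1 4 / 3 1 2 4 5.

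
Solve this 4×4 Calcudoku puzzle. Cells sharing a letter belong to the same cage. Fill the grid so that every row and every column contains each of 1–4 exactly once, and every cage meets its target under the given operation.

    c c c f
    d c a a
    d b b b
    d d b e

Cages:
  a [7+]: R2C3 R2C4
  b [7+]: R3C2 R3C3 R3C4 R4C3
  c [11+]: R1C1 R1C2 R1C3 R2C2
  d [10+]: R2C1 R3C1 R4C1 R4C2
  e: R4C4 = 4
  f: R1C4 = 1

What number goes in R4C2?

3

Cage f is a single given cell, so R1C4 = 1.
The 4 cells of cage b must have sum 7, which forces R4C3 = 1.
Cage e is given, so R4C4 = 4.
Cage c needs sum 11, so R2C2 = 2.
Cage a needs two cells with sum 7; hence R2C3 = 4.
Column 4 already has 4; hence R2C4 = 3.
Cage b needs sum 7, which forces R3C2 = 1.
3 is placed in column 4, which forces R3C4 = 2.
Column 2 now contains 2, so R4C2 = 3.
Column 2 already has 3, so R1C2 = 4.
Row 2 already has 4, leaving R2C1 = 1.
1 is placed in row 3, so R3C1 = 4.
2 is placed in row 3, leaving R3C3 = 3.
Row 4 already has 3, leaving R4C1 = 2.
Column 1 now contains 2, which forces R1C1 = 3.
Column 3 already has 3, leaving R1C3 = 2.
Filled in: 3 4 2 1 / 1 2 4 3 / 4 1 3 2 / 2 3 1 4.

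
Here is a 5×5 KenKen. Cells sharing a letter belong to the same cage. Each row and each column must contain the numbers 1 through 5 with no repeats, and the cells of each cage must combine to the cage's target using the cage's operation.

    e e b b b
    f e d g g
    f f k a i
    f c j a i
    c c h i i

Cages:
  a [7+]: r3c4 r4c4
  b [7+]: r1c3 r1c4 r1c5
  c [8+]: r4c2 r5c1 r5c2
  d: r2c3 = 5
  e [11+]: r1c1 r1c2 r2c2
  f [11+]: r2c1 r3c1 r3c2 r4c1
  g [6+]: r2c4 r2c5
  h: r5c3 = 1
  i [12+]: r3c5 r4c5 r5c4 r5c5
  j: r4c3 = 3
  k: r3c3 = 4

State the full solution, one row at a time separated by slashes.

D is a freebie, which forces r2c3 = 5.
Cage k is a single given cell, leaving r3c3 = 4.
J is a freebie, so r4c3 = 3.
Cage h is a single given cell, so r5c3 = 1.
1 is placed in column 3, which forces r1c3 = 2.
In row 2, 1 can only go at r2c1, so r2c1 = 1.
In row 2, 3 can only go at r2c2, so r2c2 = 3.
Cage e has sum 11, leaving r1c1 = 3.
The 3 cells of cage e must have sum 11, so r1c2 = 5.
Column 1 already has 3, so r3c1 = 5.
5 is placed in column 1, which forces r5c1 = 2.
Row 5 now contains 2, so r5c2 = 4.
Cage f has sum 11, which forces r3c2 = 1.
Cage i has sum 12; hence r3c5 = 3.
2 is placed in column 1, which forces r4c1 = 4.
The 3 cells of cage c must have sum 8, leaving r4c2 = 2.
4 is placed in row 4, leaving r4c4 = 5.
Cage i has sum 12, leaving r4c5 = 1.
The 4 cells of cage i must have sum 12, which forces r5c4 = 3.
The 4 cells of cage i must have sum 12, leaving r5c5 = 5.
Cage b has sum 7; hence r1c4 = 1.
Column 5 already has 1, so r1c5 = 4.
Column 5 now contains 4; hence r2c5 = 2.
3 is placed in row 3, which forces r3c4 = 2.
2 is placed in row 2; hence r2c4 = 4.

3 5 2 1 4 / 1 3 5 4 2 / 5 1 4 2 3 / 4 2 3 5 1 / 2 4 1 3 5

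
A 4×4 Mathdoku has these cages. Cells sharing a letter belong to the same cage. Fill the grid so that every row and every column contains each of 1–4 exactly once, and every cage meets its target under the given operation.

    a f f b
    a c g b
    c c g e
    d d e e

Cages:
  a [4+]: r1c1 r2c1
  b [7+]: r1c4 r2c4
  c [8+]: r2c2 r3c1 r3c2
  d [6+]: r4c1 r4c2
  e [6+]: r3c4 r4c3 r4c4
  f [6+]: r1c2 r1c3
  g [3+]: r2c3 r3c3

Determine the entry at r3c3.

1

In row 1, 1 can only go at r1c1, so r1c1 = 1.
Column 1 already has 1; hence r2c1 = 3.
3 is placed in row 2; hence r2c4 = 4.
Column 4 already has 4, leaving r1c4 = 3.
Cage e needs sum 6, so r4c3 = 3.
The only place for 3 in row 3 is r3c2.
The 3 cells of cage c must have sum 8, so r2c2 = 1.
Row 2 already has 1; hence r2c3 = 2.
Cage c has sum 8, which forces r3c1 = 4.
Column 3 already has 2, leaving r3c3 = 1.
Row 3 now contains 1; hence r3c4 = 2.
Column 1 now contains 4; hence r4c1 = 2.
Row 4 already has 2, which forces r4c2 = 4.
Column 4 now contains 2; hence r4c4 = 1.
Column 2 now contains 4, leaving r1c2 = 2.
Column 3 already has 2; hence r1c3 = 4.
The full grid is 1 2 4 3 / 3 1 2 4 / 4 3 1 2 / 2 4 3 1.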